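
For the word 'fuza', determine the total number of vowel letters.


Scanning each character of 'fuza':
  Position 1: 'f' -> consonant (running count: 0)
  Position 2: 'u' -> vowel (running count: 1)
  Position 3: 'z' -> consonant (running count: 1)
  Position 4: 'a' -> vowel (running count: 2)
Total vowels: 2

2


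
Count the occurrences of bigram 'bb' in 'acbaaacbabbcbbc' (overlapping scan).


Scanning 'acbaaacbabbcbbc' for bigram 'bb':
  Position 0: 'ac' -> no
  Position 1: 'cb' -> no
  Position 2: 'ba' -> no
  Position 3: 'aa' -> no
  Position 4: 'aa' -> no
  Position 5: 'ac' -> no
  Position 6: 'cb' -> no
  Position 7: 'ba' -> no
  Position 8: 'ab' -> no
  Position 9: 'bb' -> MATCH
  Position 10: 'bc' -> no
  Position 11: 'cb' -> no
  Position 12: 'bb' -> MATCH
  Position 13: 'bc' -> no
Total matches: 2

2


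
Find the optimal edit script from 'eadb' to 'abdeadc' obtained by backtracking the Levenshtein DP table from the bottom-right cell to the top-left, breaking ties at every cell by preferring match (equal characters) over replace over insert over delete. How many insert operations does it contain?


Edit distance = 4. Backtracking from cell (4, 7) with preference match > replace > insert > delete,
then listing the resulting alignment 'eadb' -> 'abdeadc' left to right:
  Step 1: insert 'a' [insertion #1]
  Step 2: insert 'b' [insertion #2]
  Step 3: insert 'd' [insertion #3]
  Step 4: keep 'e'
  Step 5: keep 'a'
  Step 6: keep 'd'
  Step 7: replace b->c
Total insertions: 3

3


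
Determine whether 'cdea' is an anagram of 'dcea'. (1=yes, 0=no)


Sort characters of 'cdea': 'acde'
Sort characters of 'dcea': 'acde'
Sorted forms match -> they ARE anagrams
Result: 1

1


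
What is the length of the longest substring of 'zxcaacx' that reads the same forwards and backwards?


Scanning 'zxcaacx' for palindromic substrings.
Substring at positions 1-6: 'xcaacx'.
Check: reverse('xcaacx') = 'xcaacx' -> palindrome confirmed.
Neighbouring characters ('z' / '-') break symmetry, so it cannot extend further.
No longer palindromic substring exists; longest length = 6

6


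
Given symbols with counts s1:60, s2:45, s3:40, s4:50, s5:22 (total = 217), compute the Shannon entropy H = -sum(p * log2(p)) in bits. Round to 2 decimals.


Computing entropy H = -sum(p_i * log2(p_i)):
  s1: p = 60/217 = 0.2765, -p*log2(p) = 0.5128
  s2: p = 45/217 = 0.2074, -p*log2(p) = 0.4707
  s3: p = 40/217 = 0.1843, -p*log2(p) = 0.4497
  s4: p = 50/217 = 0.2304, -p*log2(p) = 0.4879
  s5: p = 22/217 = 0.1014, -p*log2(p) = 0.3348
H = sum of terms = 2.2559
Rounded to 2 decimals: 2.26

2.26


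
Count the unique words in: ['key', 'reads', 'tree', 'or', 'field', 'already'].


Listing all tokens and tracking unique types:
  Token 1: 'key' -> NEW (unique so far: 1)
  Token 2: 'reads' -> NEW (unique so far: 2)
  Token 3: 'tree' -> NEW (unique so far: 3)
  Token 4: 'or' -> NEW (unique so far: 4)
  Token 5: 'field' -> NEW (unique so far: 5)
  Token 6: 'already' -> NEW (unique so far: 6)
Unique types: ('already', 'field', 'key', 'or', 'reads', 'tree')
Vocabulary size: 6

6


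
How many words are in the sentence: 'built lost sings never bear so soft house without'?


Counting words by splitting on spaces:
  Word 1: 'built'
  Word 2: 'lost'
  Word 3: 'sings'
  Word 4: 'never'
  Word 5: 'bear'
  Word 6: 'so'
  Word 7: 'soft'
  Word 8: 'house'
  Word 9: 'without'
Total words: 9

9


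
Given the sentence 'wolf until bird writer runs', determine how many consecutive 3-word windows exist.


Word trigrams from [5] words:
  Trigram 1: (wolf until bird)
  Trigram 2: (until bird writer)
  Trigram 3: (bird writer runs)
Total word trigrams: 5 - 2 = 3

3


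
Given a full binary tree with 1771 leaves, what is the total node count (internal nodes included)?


Leaf nodes (terminals): 1771
Internal nodes = n - 1 = 1771 - 1 = 1770
Total = leaves + internal = 1771 + 1770 = 3541

3541


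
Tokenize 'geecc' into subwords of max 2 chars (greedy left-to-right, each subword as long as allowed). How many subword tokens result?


'geecc' has 5 characters.
Chunking with max size 2:
  Chunk 1: 'ge' (positions 0-1)
  Chunk 2: 'ec' (positions 2-3)
  Chunk 3: 'c' (positions 4-4)
Total chunks: ceil(5 / 2) = 3

3


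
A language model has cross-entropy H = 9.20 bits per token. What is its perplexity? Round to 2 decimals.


Perplexity formula: PP = 2^H
H = 9.20
PP = 2^9.20
Decompose: 2^9.20 = 2^9 * 2^0.20
2^9 = 512, 2^0.20 ~ 1.1486984
PP ~ 512 * 1.1486984 = 588.1335808
Rounded to 2 decimals: 588.13

588.13


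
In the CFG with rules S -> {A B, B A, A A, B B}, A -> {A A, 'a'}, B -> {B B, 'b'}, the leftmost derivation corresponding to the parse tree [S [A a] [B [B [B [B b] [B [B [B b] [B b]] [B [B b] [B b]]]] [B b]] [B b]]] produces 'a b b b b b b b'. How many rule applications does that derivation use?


Every bracketed nonterminal node [X ...] in the tree is produced by exactly one rule application.
Reading the tree off as a leftmost derivation:
  Step 1: S  =>  A B   (applied S -> A B)
  Step 2: A B  =>  a B   (applied A -> a)
  Step 3: a B  =>  a B B   (applied B -> B B)
  Step 4: a B B  =>  a B B B   (applied B -> B B)
  Step 5: a B B B  =>  a B B B B   (applied B -> B B)
  Step 6: a B B B B  =>  a b B B B   (applied B -> b)
  Step 7: a b B B B  =>  a b B B B B   (applied B -> B B)
  Step 8: a b B B B B  =>  a b B B B B B   (applied B -> B B)
  Step 9: a b B B B B B  =>  a b b B B B B   (applied B -> b)
  Step 10: a b b B B B B  =>  a b b b B B B   (applied B -> b)
  Step 11: a b b b B B B  =>  a b b b B B B B   (applied B -> B B)
  Step 12: a b b b B B B B  =>  a b b b b B B B   (applied B -> b)
  Step 13: a b b b b B B B  =>  a b b b b b B B   (applied B -> b)
  Step 14: a b b b b b B B  =>  a b b b b b b B   (applied B -> b)
  Step 15: a b b b b b b B  =>  a b b b b b b b   (applied B -> b)
Final yield: a b b b b b b b
Total rewrite steps: 15

15


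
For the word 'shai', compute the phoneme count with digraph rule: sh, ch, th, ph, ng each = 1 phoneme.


Parsing 'shai' greedily, digraphs first:
  'sh' -> digraph (1 consonant phoneme) (phonemes so far: 1)
  'a' -> vowel phoneme (phonemes so far: 2)
  'i' -> vowel phoneme (phonemes so far: 3)
Total phonemes: 3

3


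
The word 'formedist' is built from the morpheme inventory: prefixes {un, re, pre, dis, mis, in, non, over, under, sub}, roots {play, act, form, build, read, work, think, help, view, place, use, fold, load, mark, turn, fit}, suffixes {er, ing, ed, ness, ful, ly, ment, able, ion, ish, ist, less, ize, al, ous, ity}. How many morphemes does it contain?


Segmenting 'formedist' against the inventory:
  'form' -> root (morpheme 1)
  'ed' -> suffix (morpheme 2)
  'ist' -> suffix (morpheme 3)
Total morphemes: 3

3


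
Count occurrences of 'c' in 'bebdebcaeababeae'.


Scanning 'bebdebcaeababeae' for 'c':
  Position 6: 'c' -> MATCH (count: 1)
Total occurrences of 'c': 1

1


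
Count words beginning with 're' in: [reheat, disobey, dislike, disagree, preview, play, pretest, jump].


Checking each word for prefix 're':
  'reheat' -> YES, starts with 're' (count: 1)
  'disobey' -> no (count: 1)
  'dislike' -> no (count: 1)
  'disagree' -> no (count: 1)
  'preview' -> no (count: 1)
  'play' -> no (count: 1)
  'pretest' -> no (count: 1)
  'jump' -> no (count: 1)
Total with prefix 're': 1

1


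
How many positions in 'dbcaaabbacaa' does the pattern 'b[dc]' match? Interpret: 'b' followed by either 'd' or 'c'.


Pattern: b[dc] means 'b' followed by either 'd' or 'c'.
Scanning 'dbcaaabbacaa' position-by-position:
  Pos 0: window 'db' -> no
  Pos 1: window 'bc' -> MATCH
  Pos 2: window 'ca' -> no
  Pos 3: window 'aa' -> no
  Pos 4: window 'aa' -> no
  Pos 5: window 'ab' -> no
  Pos 6: window 'bb' -> no
  Pos 7: window 'ba' -> no
  Pos 8: window 'ac' -> no
  Pos 9: window 'ca' -> no
  Pos 10: window 'aa' -> no
  Pos 11: window 'a' -> no
Total matches: 1

1


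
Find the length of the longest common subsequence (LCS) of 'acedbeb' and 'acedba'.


DP table for LCS of 'acedbeb' and 'acedba':
       a  c  e  d  b  a
    0  0  0  0  0  0  0
  a 0  1  1  1  1  1  1
  c 0  1  2  2  2  2  2
  e 0  1  2  3  3  3  3
  d 0  1  2  3  4  4  4
  b 0  1  2  3  4  5  5
  e 0  1  2  3  4  5  5
  b 0  1  2  3  4  5  5
LCS: 'acedb'
LCS length = 5

5


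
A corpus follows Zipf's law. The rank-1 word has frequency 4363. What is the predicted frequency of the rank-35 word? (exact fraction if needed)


Zipf's law: freq(rank) = f1 / rank
f1 = 4363, rank = 35
freq = 4363 / 35
GCD(4363, 35) = 1
Simplified: 4363/35

4363/35


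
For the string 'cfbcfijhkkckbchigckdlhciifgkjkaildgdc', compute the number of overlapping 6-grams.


String 'cfbcfijhkkckbchigckdlhciifgkjkaildgdc' has length L = 37.
Number of overlapping n-grams = L - n + 1
Substituting: 37 - 6 + 1 = 32

32


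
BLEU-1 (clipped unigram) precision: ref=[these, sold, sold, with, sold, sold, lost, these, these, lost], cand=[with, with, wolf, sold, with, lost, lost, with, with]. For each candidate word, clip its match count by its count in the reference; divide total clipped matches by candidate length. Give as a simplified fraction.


Reference word counts: {'lost': 2, 'sold': 4, 'these': 3, 'with': 1}
Checking each candidate word (with clipping):
  'with' -> in reference (ref count 1, used 1/1) -> match (matches: 1)
  'with' -> ref count 1 already used up (1/1) -> clipped, no match (matches: 1)
  'wolf' -> not in reference -> no match (matches: 1)
  'sold' -> in reference (ref count 4, used 1/4) -> match (matches: 2)
  'with' -> ref count 1 already used up (1/1) -> clipped, no match (matches: 2)
  'lost' -> in reference (ref count 2, used 1/2) -> match (matches: 3)
  'lost' -> in reference (ref count 2, used 2/2) -> match (matches: 4)
  'with' -> ref count 1 already used up (1/1) -> clipped, no match (matches: 4)
  'with' -> ref count 1 already used up (1/1) -> clipped, no match (matches: 4)
Clipped matches: 4, Candidate length: 9
Precision = 4/9

4/9


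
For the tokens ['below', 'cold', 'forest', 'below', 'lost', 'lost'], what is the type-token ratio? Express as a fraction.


Tokens: 6
Unique types: ('below', 'cold', 'forest', 'lost') = 4
TTR = 4/6
Simplify: divide both by 2 -> 2/3
TTR = 2/3

2/3


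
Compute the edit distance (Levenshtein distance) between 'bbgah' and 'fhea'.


Building DP table for s1='bbgah' (len 5) and s2='fhea' (len 4):
       f  h  e  a
    0  1  2  3  4
  b 1  1  2  3  4
  b 2  2  2  3  4
  g 3  3  3  3  4
  a 4  4  4  4  3
  h 5  5  4  5  4
Edit distance = dp[5][4] = 4

4


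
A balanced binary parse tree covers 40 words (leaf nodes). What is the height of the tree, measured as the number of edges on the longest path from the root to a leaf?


In a balanced binary tree with n leaves the deepest leaf is ceil(log2(n)) edges below the root.
log2(40) = 5.3219
ceil(5.3219) = 6
height (edges) = 6

6


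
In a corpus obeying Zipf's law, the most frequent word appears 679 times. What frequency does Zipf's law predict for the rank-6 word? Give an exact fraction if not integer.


Zipf's law: freq(rank) = f1 / rank
f1 = 679, rank = 6
freq = 679 / 6
GCD(679, 6) = 1
Simplified: 679/6

679/6


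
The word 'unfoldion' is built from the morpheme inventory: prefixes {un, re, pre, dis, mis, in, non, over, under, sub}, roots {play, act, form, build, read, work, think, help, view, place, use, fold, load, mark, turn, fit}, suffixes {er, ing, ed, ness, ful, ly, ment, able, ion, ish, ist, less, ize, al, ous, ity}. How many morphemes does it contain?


Segmenting 'unfoldion' against the inventory:
  'un' -> prefix (morpheme 1)
  'fold' -> root (morpheme 2)
  'ion' -> suffix (morpheme 3)
Total morphemes: 3

3


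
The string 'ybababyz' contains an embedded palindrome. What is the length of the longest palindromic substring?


Scanning 'ybababyz' for palindromic substrings.
Substring at positions 0-6: 'ybababy'.
Check: reverse('ybababy') = 'ybababy' -> palindrome confirmed.
Neighbouring characters ('-' / 'z') break symmetry, so it cannot extend further.
No longer palindromic substring exists; longest length = 7

7


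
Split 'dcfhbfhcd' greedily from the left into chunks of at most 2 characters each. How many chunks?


'dcfhbfhcd' has 9 characters.
Chunking with max size 2:
  Chunk 1: 'dc' (positions 0-1)
  Chunk 2: 'fh' (positions 2-3)
  Chunk 3: 'bf' (positions 4-5)
  Chunk 4: 'hc' (positions 6-7)
  Chunk 5: 'd' (positions 8-8)
Total chunks: ceil(9 / 2) = 5

5


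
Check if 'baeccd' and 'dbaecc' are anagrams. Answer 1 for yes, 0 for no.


Sort characters of 'baeccd': 'abccde'
Sort characters of 'dbaecc': 'abccde'
Sorted forms match -> they ARE anagrams
Result: 1

1


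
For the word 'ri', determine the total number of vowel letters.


Scanning each character of 'ri':
  Position 1: 'r' -> consonant (running count: 0)
  Position 2: 'i' -> vowel (running count: 1)
Total vowels: 1

1


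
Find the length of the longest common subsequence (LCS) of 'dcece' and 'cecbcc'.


DP table for LCS of 'dcece' and 'cecbcc':
       c  e  c  b  c  c
    0  0  0  0  0  0  0
  d 0  0  0  0  0  0  0
  c 0  1  1  1  1  1  1
  e 0  1  2  2  2  2  2
  c 0  1  2  3  3  3  3
  e 0  1  2  3  3  3  3
LCS: 'cec'
LCS length = 3

3


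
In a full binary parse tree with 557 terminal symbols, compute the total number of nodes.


Leaf nodes (terminals): 557
Internal nodes = n - 1 = 557 - 1 = 556
Total = leaves + internal = 557 + 556 = 1113

1113


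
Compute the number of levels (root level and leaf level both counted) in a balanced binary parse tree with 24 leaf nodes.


In a balanced binary tree with n leaves the deepest leaf is ceil(log2(n)) edges below the root,
so counting node levels inclusive of root and leaves gives ceil(log2(n)) + 1 levels.
log2(24) = 4.5850
ceil(4.5850) = 5
levels = 5 + 1 = 6

6


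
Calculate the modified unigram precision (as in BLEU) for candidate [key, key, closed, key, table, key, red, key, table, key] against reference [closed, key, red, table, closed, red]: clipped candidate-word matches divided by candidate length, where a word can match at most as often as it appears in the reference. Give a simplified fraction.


Reference word counts: {'closed': 2, 'key': 1, 'red': 2, 'table': 1}
Checking each candidate word (with clipping):
  'key' -> in reference (ref count 1, used 1/1) -> match (matches: 1)
  'key' -> ref count 1 already used up (1/1) -> clipped, no match (matches: 1)
  'closed' -> in reference (ref count 2, used 1/2) -> match (matches: 2)
  'key' -> ref count 1 already used up (1/1) -> clipped, no match (matches: 2)
  'table' -> in reference (ref count 1, used 1/1) -> match (matches: 3)
  'key' -> ref count 1 already used up (1/1) -> clipped, no match (matches: 3)
  'red' -> in reference (ref count 2, used 1/2) -> match (matches: 4)
  'key' -> ref count 1 already used up (1/1) -> clipped, no match (matches: 4)
  'table' -> ref count 1 already used up (1/1) -> clipped, no match (matches: 4)
  'key' -> ref count 1 already used up (1/1) -> clipped, no match (matches: 4)
Clipped matches: 4, Candidate length: 10
Precision = 4/10 = 2/5

2/5


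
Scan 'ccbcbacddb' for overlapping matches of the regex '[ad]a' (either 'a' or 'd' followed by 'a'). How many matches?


Pattern: [ad]a means either 'a' or 'd' followed by 'a'.
Scanning 'ccbcbacddb' position-by-position:
  Pos 0: window 'cc' -> no
  Pos 1: window 'cb' -> no
  Pos 2: window 'bc' -> no
  Pos 3: window 'cb' -> no
  Pos 4: window 'ba' -> no
  Pos 5: window 'ac' -> no
  Pos 6: window 'cd' -> no
  Pos 7: window 'dd' -> no
  Pos 8: window 'db' -> no
  Pos 9: window 'b' -> no
Total matches: 0

0


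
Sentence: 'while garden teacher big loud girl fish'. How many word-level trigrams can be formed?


Word trigrams from [7] words:
  Trigram 1: (while garden teacher)
  Trigram 2: (garden teacher big)
  Trigram 3: (teacher big loud)
  Trigram 4: (big loud girl)
  Trigram 5: (loud girl fish)
Total word trigrams: 7 - 2 = 5

5


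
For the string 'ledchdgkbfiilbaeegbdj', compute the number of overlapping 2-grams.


String 'ledchdgkbfiilbaeegbdj' has length L = 21.
Number of overlapping n-grams = L - n + 1
Substituting: 21 - 2 + 1 = 20

20


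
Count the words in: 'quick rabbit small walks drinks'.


Counting words by splitting on spaces:
  Word 1: 'quick'
  Word 2: 'rabbit'
  Word 3: 'small'
  Word 4: 'walks'
  Word 5: 'drinks'
Total words: 5

5


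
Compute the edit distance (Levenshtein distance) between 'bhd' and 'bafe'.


Building DP table for s1='bhd' (len 3) and s2='bafe' (len 4):
       b  a  f  e
    0  1  2  3  4
  b 1  0  1  2  3
  h 2  1  1  2  3
  d 3  2  2  2  3
Edit distance = dp[3][4] = 3

3


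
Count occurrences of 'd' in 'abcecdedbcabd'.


Scanning 'abcecdedbcabd' for 'd':
  Position 5: 'd' -> MATCH (count: 1)
  Position 7: 'd' -> MATCH (count: 2)
  Position 12: 'd' -> MATCH (count: 3)
Total occurrences of 'd': 3

3


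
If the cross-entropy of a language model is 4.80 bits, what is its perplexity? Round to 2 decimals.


Perplexity formula: PP = 2^H
H = 4.80
PP = 2^4.80
Decompose: 2^4.80 = 2^4 * 2^0.80
2^4 = 16, 2^0.80 ~ 1.7411011
PP ~ 16 * 1.7411011 = 27.8576176
Rounded to 2 decimals: 27.86

27.86


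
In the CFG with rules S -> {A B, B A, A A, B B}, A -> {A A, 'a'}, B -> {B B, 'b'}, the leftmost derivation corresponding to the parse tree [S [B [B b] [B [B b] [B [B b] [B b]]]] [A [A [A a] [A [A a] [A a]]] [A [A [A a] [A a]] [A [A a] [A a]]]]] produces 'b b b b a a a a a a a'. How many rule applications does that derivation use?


Every bracketed nonterminal node [X ...] in the tree is produced by exactly one rule application.
Reading the tree off as a leftmost derivation:
  Step 1: S  =>  B A   (applied S -> B A)
  Step 2: B A  =>  B B A   (applied B -> B B)
  Step 3: B B A  =>  b B A   (applied B -> b)
  Step 4: b B A  =>  b B B A   (applied B -> B B)
  Step 5: b B B A  =>  b b B A   (applied B -> b)
  Step 6: b b B A  =>  b b B B A   (applied B -> B B)
  Step 7: b b B B A  =>  b b b B A   (applied B -> b)
  Step 8: b b b B A  =>  b b b b A   (applied B -> b)
  Step 9: b b b b A  =>  b b b b A A   (applied A -> A A)
  Step 10: b b b b A A  =>  b b b b A A A   (applied A -> A A)
  Step 11: b b b b A A A  =>  b b b b a A A   (applied A -> a)
  Step 12: b b b b a A A  =>  b b b b a A A A   (applied A -> A A)
  Step 13: b b b b a A A A  =>  b b b b a a A A   (applied A -> a)
  Step 14: b b b b a a A A  =>  b b b b a a a A   (applied A -> a)
  Step 15: b b b b a a a A  =>  b b b b a a a A A   (applied A -> A A)
  Step 16: b b b b a a a A A  =>  b b b b a a a A A A   (applied A -> A A)
  Step 17: b b b b a a a A A A  =>  b b b b a a a a A A   (applied A -> a)
  Step 18: b b b b a a a a A A  =>  b b b b a a a a a A   (applied A -> a)
  Step 19: b b b b a a a a a A  =>  b b b b a a a a a A A   (applied A -> A A)
  Step 20: b b b b a a a a a A A  =>  b b b b a a a a a a A   (applied A -> a)
  Step 21: b b b b a a a a a a A  =>  b b b b a a a a a a a   (applied A -> a)
Final yield: b b b b a a a a a a a
Total rewrite steps: 21

21


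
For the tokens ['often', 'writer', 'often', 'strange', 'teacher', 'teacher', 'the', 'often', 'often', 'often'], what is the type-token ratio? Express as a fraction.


Tokens: 10
Unique types: ('often', 'strange', 'teacher', 'the', 'writer') = 5
TTR = 5/10
Simplify: divide both by 5 -> 1/2
TTR = 1/2

1/2


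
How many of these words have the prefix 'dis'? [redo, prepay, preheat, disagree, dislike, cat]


Checking each word for prefix 'dis':
  'redo' -> no (count: 0)
  'prepay' -> no (count: 0)
  'preheat' -> no (count: 0)
  'disagree' -> YES, starts with 'dis' (count: 1)
  'dislike' -> YES, starts with 'dis' (count: 2)
  'cat' -> no (count: 2)
Total with prefix 'dis': 2

2


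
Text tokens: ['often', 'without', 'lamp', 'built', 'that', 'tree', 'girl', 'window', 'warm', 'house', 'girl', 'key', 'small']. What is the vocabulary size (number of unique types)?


Listing all tokens and tracking unique types:
  Token 1: 'often' -> NEW (unique so far: 1)
  Token 2: 'without' -> NEW (unique so far: 2)
  Token 3: 'lamp' -> NEW (unique so far: 3)
  Token 4: 'built' -> NEW (unique so far: 4)
  Token 5: 'that' -> NEW (unique so far: 5)
  Token 6: 'tree' -> NEW (unique so far: 6)
  Token 7: 'girl' -> NEW (unique so far: 7)
  Token 8: 'window' -> NEW (unique so far: 8)
  Token 9: 'warm' -> NEW (unique so far: 9)
  Token 10: 'house' -> NEW (unique so far: 10)
  Token 11: 'girl' -> duplicate (unique so far: 10)
  Token 12: 'key' -> NEW (unique so far: 11)
  Token 13: 'small' -> NEW (unique so far: 12)
Unique types: ('built', 'girl', 'house', 'key', 'lamp', 'often', 'small', 'that', 'tree', 'warm', 'window', 'without')
Vocabulary size: 12

12


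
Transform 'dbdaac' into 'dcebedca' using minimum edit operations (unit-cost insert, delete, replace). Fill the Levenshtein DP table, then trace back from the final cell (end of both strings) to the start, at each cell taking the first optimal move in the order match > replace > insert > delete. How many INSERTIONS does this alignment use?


Edit distance = 5. Backtracking from cell (6, 8) with preference match > replace > insert > delete,
then listing the resulting alignment 'dbdaac' -> 'dcebedca' left to right:
  Step 1: keep 'd'
  Step 2: insert 'c' [insertion #1]
  Step 3: insert 'e' [insertion #2]
  Step 4: keep 'b'
  Step 5: insert 'e' [insertion #3]
  Step 6: keep 'd'
  Step 7: replace a->c
  Step 8: keep 'a'
  Step 9: delete 'c'
Total insertions: 3

3


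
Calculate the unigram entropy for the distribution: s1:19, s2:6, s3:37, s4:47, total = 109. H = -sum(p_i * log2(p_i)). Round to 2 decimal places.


Computing entropy H = -sum(p_i * log2(p_i)):
  s1: p = 19/109 = 0.1743, -p*log2(p) = 0.4393
  s2: p = 6/109 = 0.0550, -p*log2(p) = 0.2303
  s3: p = 37/109 = 0.3394, -p*log2(p) = 0.5291
  s4: p = 47/109 = 0.4312, -p*log2(p) = 0.5233
H = sum of terms = 1.7220
Rounded to 2 decimals: 1.72

1.72


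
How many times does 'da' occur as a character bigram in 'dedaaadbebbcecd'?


Scanning 'dedaaadbebbcecd' for bigram 'da':
  Position 0: 'de' -> no
  Position 1: 'ed' -> no
  Position 2: 'da' -> MATCH
  Position 3: 'aa' -> no
  Position 4: 'aa' -> no
  Position 5: 'ad' -> no
  Position 6: 'db' -> no
  Position 7: 'be' -> no
  Position 8: 'eb' -> no
  Position 9: 'bb' -> no
  Position 10: 'bc' -> no
  Position 11: 'ce' -> no
  Position 12: 'ec' -> no
  Position 13: 'cd' -> no
Total matches: 1

1


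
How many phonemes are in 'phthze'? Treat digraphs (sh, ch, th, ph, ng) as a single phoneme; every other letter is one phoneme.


Parsing 'phthze' greedily, digraphs first:
  'ph' -> digraph (1 consonant phoneme) (phonemes so far: 1)
  'th' -> digraph (1 consonant phoneme) (phonemes so far: 2)
  'z' -> consonant phoneme (phonemes so far: 3)
  'e' -> vowel phoneme (phonemes so far: 4)
Total phonemes: 4

4


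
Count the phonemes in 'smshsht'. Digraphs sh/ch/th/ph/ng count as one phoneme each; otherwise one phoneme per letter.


Parsing 'smshsht' greedily, digraphs first:
  's' -> consonant phoneme (phonemes so far: 1)
  'm' -> consonant phoneme (phonemes so far: 2)
  'sh' -> digraph (1 consonant phoneme) (phonemes so far: 3)
  'sh' -> digraph (1 consonant phoneme) (phonemes so far: 4)
  't' -> consonant phoneme (phonemes so far: 5)
Total phonemes: 5

5


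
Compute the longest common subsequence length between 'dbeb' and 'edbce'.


DP table for LCS of 'dbeb' and 'edbce':
       e  d  b  c  e
    0  0  0  0  0  0
  d 0  0  1  1  1  1
  b 0  0  1  2  2  2
  e 0  1  1  2  2  3
  b 0  1  1  2  2  3
LCS: 'dbe'
LCS length = 3

3


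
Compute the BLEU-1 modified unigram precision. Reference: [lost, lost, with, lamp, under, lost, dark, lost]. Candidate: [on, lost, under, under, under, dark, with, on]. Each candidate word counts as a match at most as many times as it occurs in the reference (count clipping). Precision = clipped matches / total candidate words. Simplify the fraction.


Reference word counts: {'dark': 1, 'lamp': 1, 'lost': 4, 'under': 1, 'with': 1}
Checking each candidate word (with clipping):
  'on' -> not in reference -> no match (matches: 0)
  'lost' -> in reference (ref count 4, used 1/4) -> match (matches: 1)
  'under' -> in reference (ref count 1, used 1/1) -> match (matches: 2)
  'under' -> ref count 1 already used up (1/1) -> clipped, no match (matches: 2)
  'under' -> ref count 1 already used up (1/1) -> clipped, no match (matches: 2)
  'dark' -> in reference (ref count 1, used 1/1) -> match (matches: 3)
  'with' -> in reference (ref count 1, used 1/1) -> match (matches: 4)
  'on' -> not in reference -> no match (matches: 4)
Clipped matches: 4, Candidate length: 8
Precision = 4/8 = 1/2

1/2


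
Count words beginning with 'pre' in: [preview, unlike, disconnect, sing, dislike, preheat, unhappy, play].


Checking each word for prefix 'pre':
  'preview' -> YES, starts with 'pre' (count: 1)
  'unlike' -> no (count: 1)
  'disconnect' -> no (count: 1)
  'sing' -> no (count: 1)
  'dislike' -> no (count: 1)
  'preheat' -> YES, starts with 'pre' (count: 2)
  'unhappy' -> no (count: 2)
  'play' -> no (count: 2)
Total with prefix 'pre': 2

2


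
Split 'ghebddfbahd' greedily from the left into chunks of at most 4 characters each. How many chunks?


'ghebddfbahd' has 11 characters.
Chunking with max size 4:
  Chunk 1: 'gheb' (positions 0-3)
  Chunk 2: 'ddfb' (positions 4-7)
  Chunk 3: 'ahd' (positions 8-10)
Total chunks: ceil(11 / 4) = 3

3


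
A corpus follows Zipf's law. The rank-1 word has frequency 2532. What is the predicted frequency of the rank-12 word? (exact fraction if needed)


Zipf's law: freq(rank) = f1 / rank
f1 = 2532, rank = 12
freq = 2532 / 12
= 211

211


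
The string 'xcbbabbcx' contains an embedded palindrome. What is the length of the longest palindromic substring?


Scanning 'xcbbabbcx' for palindromic substrings.
Substring at positions 0-8: 'xcbbabbcx'.
Check: reverse('xcbbabbcx') = 'xcbbabbcx' -> palindrome confirmed.
No longer palindromic substring exists; longest length = 9

9


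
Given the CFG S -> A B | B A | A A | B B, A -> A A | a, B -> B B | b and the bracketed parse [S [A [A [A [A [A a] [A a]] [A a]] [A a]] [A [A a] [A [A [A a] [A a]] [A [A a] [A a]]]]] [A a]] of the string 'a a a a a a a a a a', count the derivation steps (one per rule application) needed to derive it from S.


Every bracketed nonterminal node [X ...] in the tree is produced by exactly one rule application.
Reading the tree off as a leftmost derivation:
  Step 1: S  =>  A A   (applied S -> A A)
  Step 2: A A  =>  A A A   (applied A -> A A)
  Step 3: A A A  =>  A A A A   (applied A -> A A)
  Step 4: A A A A  =>  A A A A A   (applied A -> A A)
  Step 5: A A A A A  =>  A A A A A A   (applied A -> A A)
  Step 6: A A A A A A  =>  a A A A A A   (applied A -> a)
  Step 7: a A A A A A  =>  a a A A A A   (applied A -> a)
  Step 8: a a A A A A  =>  a a a A A A   (applied A -> a)
  Step 9: a a a A A A  =>  a a a a A A   (applied A -> a)
  Step 10: a a a a A A  =>  a a a a A A A   (applied A -> A A)
  Step 11: a a a a A A A  =>  a a a a a A A   (applied A -> a)
  Step 12: a a a a a A A  =>  a a a a a A A A   (applied A -> A A)
  Step 13: a a a a a A A A  =>  a a a a a A A A A   (applied A -> A A)
  Step 14: a a a a a A A A A  =>  a a a a a a A A A   (applied A -> a)
  Step 15: a a a a a a A A A  =>  a a a a a a a A A   (applied A -> a)
  Step 16: a a a a a a a A A  =>  a a a a a a a A A A   (applied A -> A A)
  Step 17: a a a a a a a A A A  =>  a a a a a a a a A A   (applied A -> a)
  Step 18: a a a a a a a a A A  =>  a a a a a a a a a A   (applied A -> a)
  Step 19: a a a a a a a a a A  =>  a a a a a a a a a a   (applied A -> a)
Final yield: a a a a a a a a a a
Total rewrite steps: 19

19


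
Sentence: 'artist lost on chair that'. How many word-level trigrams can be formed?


Word trigrams from [5] words:
  Trigram 1: (artist lost on)
  Trigram 2: (lost on chair)
  Trigram 3: (on chair that)
Total word trigrams: 5 - 2 = 3

3


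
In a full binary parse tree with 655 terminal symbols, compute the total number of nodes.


Leaf nodes (terminals): 655
Internal nodes = n - 1 = 655 - 1 = 654
Total = leaves + internal = 655 + 654 = 1309

1309


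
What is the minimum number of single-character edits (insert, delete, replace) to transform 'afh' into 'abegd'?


Building DP table for s1='afh' (len 3) and s2='abegd' (len 5):
       a  b  e  g  d
    0  1  2  3  4  5
  a 1  0  1  2  3  4
  f 2  1  1  2  3  4
  h 3  2  2  2  3  4
Edit distance = dp[3][5] = 4

4


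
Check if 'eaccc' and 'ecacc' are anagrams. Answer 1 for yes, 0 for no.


Sort characters of 'eaccc': 'accce'
Sort characters of 'ecacc': 'accce'
Sorted forms match -> they ARE anagrams
Result: 1

1


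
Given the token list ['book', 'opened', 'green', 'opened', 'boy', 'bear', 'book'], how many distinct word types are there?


Listing all tokens and tracking unique types:
  Token 1: 'book' -> NEW (unique so far: 1)
  Token 2: 'opened' -> NEW (unique so far: 2)
  Token 3: 'green' -> NEW (unique so far: 3)
  Token 4: 'opened' -> duplicate (unique so far: 3)
  Token 5: 'boy' -> NEW (unique so far: 4)
  Token 6: 'bear' -> NEW (unique so far: 5)
  Token 7: 'book' -> duplicate (unique so far: 5)
Unique types: ('bear', 'book', 'boy', 'green', 'opened')
Vocabulary size: 5

5


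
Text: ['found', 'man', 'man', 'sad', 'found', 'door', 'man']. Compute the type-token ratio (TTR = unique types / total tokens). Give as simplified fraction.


Tokens: 7
Unique types: ('door', 'found', 'man', 'sad') = 4
TTR = 4/7
Already in lowest terms.

4/7


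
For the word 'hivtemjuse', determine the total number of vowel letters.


Scanning each character of 'hivtemjuse':
  Position 1: 'h' -> consonant (running count: 0)
  Position 2: 'i' -> vowel (running count: 1)
  Position 3: 'v' -> consonant (running count: 1)
  Position 4: 't' -> consonant (running count: 1)
  Position 5: 'e' -> vowel (running count: 2)
  Position 6: 'm' -> consonant (running count: 2)
  Position 7: 'j' -> consonant (running count: 2)
  Position 8: 'u' -> vowel (running count: 3)
  Position 9: 's' -> consonant (running count: 3)
  Position 10: 'e' -> vowel (running count: 4)
Total vowels: 4

4


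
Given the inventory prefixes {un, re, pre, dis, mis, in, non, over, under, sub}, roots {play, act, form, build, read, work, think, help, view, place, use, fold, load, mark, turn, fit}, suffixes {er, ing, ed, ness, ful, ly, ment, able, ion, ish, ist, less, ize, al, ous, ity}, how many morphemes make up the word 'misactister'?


Segmenting 'misactister' against the inventory:
  'mis' -> prefix (morpheme 1)
  'act' -> root (morpheme 2)
  'ist' -> suffix (morpheme 3)
  'er' -> suffix (morpheme 4)
Total morphemes: 4

4


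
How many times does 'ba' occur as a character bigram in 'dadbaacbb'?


Scanning 'dadbaacbb' for bigram 'ba':
  Position 0: 'da' -> no
  Position 1: 'ad' -> no
  Position 2: 'db' -> no
  Position 3: 'ba' -> MATCH
  Position 4: 'aa' -> no
  Position 5: 'ac' -> no
  Position 6: 'cb' -> no
  Position 7: 'bb' -> no
Total matches: 1

1


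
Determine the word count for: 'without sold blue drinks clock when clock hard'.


Counting words by splitting on spaces:
  Word 1: 'without'
  Word 2: 'sold'
  Word 3: 'blue'
  Word 4: 'drinks'
  Word 5: 'clock'
  Word 6: 'when'
  Word 7: 'clock'
  Word 8: 'hard'
Total words: 8

8


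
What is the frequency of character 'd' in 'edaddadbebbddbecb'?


Scanning 'edaddadbebbddbecb' for 'd':
  Position 1: 'd' -> MATCH (count: 1)
  Position 3: 'd' -> MATCH (count: 2)
  Position 4: 'd' -> MATCH (count: 3)
  Position 6: 'd' -> MATCH (count: 4)
  Position 11: 'd' -> MATCH (count: 5)
  Position 12: 'd' -> MATCH (count: 6)
Total occurrences of 'd': 6

6


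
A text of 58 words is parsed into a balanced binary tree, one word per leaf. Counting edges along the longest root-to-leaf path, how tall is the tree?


In a balanced binary tree with n leaves the deepest leaf is ceil(log2(n)) edges below the root.
log2(58) = 5.8580
ceil(5.8580) = 6
height (edges) = 6

6


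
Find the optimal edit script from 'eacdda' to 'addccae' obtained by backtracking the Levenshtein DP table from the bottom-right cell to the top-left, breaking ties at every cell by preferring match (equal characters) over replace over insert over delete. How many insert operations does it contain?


Edit distance = 5. Backtracking from cell (6, 7) with preference match > replace > insert > delete,
then listing the resulting alignment 'eacdda' -> 'addccae' left to right:
  Step 1: delete 'e'
  Step 2: keep 'a'
  Step 3: replace c->d
  Step 4: keep 'd'
  Step 5: insert 'c' [insertion #1]
  Step 6: replace d->c
  Step 7: keep 'a'
  Step 8: insert 'e' [insertion #2]
Total insertions: 2

2


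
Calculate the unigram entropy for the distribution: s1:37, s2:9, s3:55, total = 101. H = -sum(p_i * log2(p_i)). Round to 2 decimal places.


Computing entropy H = -sum(p_i * log2(p_i)):
  s1: p = 37/101 = 0.3663, -p*log2(p) = 0.5307
  s2: p = 9/101 = 0.0891, -p*log2(p) = 0.3108
  s3: p = 55/101 = 0.5446, -p*log2(p) = 0.4775
H = sum of terms = 1.3190
Rounded to 2 decimals: 1.32

1.32


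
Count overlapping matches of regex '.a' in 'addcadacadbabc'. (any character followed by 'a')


Pattern: .a means any character followed by 'a'.
Scanning 'addcadacadbabc' position-by-position:
  Pos 0: window 'ad' -> no
  Pos 1: window 'dd' -> no
  Pos 2: window 'dc' -> no
  Pos 3: window 'ca' -> MATCH
  Pos 4: window 'ad' -> no
  Pos 5: window 'da' -> MATCH
  Pos 6: window 'ac' -> no
  Pos 7: window 'ca' -> MATCH
  Pos 8: window 'ad' -> no
  Pos 9: window 'db' -> no
  Pos 10: window 'ba' -> MATCH
  Pos 11: window 'ab' -> no
  Pos 12: window 'bc' -> no
  Pos 13: window 'c' -> no
Total matches: 4

4


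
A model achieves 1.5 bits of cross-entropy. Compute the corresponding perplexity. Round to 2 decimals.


Perplexity formula: PP = 2^H
H = 1.5
PP = 2^1.5
Decompose: 2^1.5 = 2^1 * 2^0.5 = 2^1 * sqrt(2)
2^1 = 2, sqrt(2) ~ 1.4142136
PP ~ 2 * 1.4142136 = 2.8284272
Rounded to 2 decimals: 2.83

2.83


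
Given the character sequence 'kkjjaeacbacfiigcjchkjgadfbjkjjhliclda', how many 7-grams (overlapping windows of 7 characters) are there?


String 'kkjjaeacbacfiigcjchkjgadfbjkjjhliclda' has length L = 37.
Number of overlapping n-grams = L - n + 1
Substituting: 37 - 7 + 1 = 31

31


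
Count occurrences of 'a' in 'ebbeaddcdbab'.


Scanning 'ebbeaddcdbab' for 'a':
  Position 4: 'a' -> MATCH (count: 1)
  Position 10: 'a' -> MATCH (count: 2)
Total occurrences of 'a': 2

2


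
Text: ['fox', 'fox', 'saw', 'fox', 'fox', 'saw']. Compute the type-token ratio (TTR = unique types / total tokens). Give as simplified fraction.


Tokens: 6
Unique types: ('fox', 'saw') = 2
TTR = 2/6
Simplify: divide both by 2 -> 1/3
TTR = 1/3

1/3


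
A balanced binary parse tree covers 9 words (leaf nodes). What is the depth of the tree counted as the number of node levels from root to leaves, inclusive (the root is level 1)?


In a balanced binary tree with n leaves the deepest leaf is ceil(log2(n)) edges below the root,
so counting node levels inclusive of root and leaves gives ceil(log2(n)) + 1 levels.
log2(9) = 3.1699
ceil(3.1699) = 4
levels = 4 + 1 = 5

5


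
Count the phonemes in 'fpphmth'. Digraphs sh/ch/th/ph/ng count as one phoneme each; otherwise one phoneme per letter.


Parsing 'fpphmth' greedily, digraphs first:
  'f' -> consonant phoneme (phonemes so far: 1)
  'p' -> consonant phoneme (phonemes so far: 2)
  'ph' -> digraph (1 consonant phoneme) (phonemes so far: 3)
  'm' -> consonant phoneme (phonemes so far: 4)
  'th' -> digraph (1 consonant phoneme) (phonemes so far: 5)
Total phonemes: 5

5


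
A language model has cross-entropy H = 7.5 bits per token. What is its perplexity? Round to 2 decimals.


Perplexity formula: PP = 2^H
H = 7.5
PP = 2^7.5
Decompose: 2^7.5 = 2^7 * 2^0.5 = 2^7 * sqrt(2)
2^7 = 128, sqrt(2) ~ 1.4142136
PP ~ 128 * 1.4142136 = 181.0193408
Rounded to 2 decimals: 181.02

181.02


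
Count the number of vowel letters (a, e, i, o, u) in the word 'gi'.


Scanning each character of 'gi':
  Position 1: 'g' -> consonant (running count: 0)
  Position 2: 'i' -> vowel (running count: 1)
Total vowels: 1

1


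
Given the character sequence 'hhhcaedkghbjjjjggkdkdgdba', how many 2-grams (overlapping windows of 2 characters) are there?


String 'hhhcaedkghbjjjjggkdkdgdba' has length L = 25.
Number of overlapping n-grams = L - n + 1
Substituting: 25 - 2 + 1 = 24

24


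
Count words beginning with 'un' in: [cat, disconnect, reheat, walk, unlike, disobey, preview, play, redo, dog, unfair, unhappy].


Checking each word for prefix 'un':
  'cat' -> no (count: 0)
  'disconnect' -> no (count: 0)
  'reheat' -> no (count: 0)
  'walk' -> no (count: 0)
  'unlike' -> YES, starts with 'un' (count: 1)
  'disobey' -> no (count: 1)
  'preview' -> no (count: 1)
  'play' -> no (count: 1)
  'redo' -> no (count: 1)
  'dog' -> no (count: 1)
  'unfair' -> YES, starts with 'un' (count: 2)
  'unhappy' -> YES, starts with 'un' (count: 3)
Total with prefix 'un': 3

3


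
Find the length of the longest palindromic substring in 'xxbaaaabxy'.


Scanning 'xxbaaaabxy' for palindromic substrings.
Substring at positions 1-8: 'xbaaaabx'.
Check: reverse('xbaaaabx') = 'xbaaaabx' -> palindrome confirmed.
Neighbouring characters ('x' / 'y') break symmetry, so it cannot extend further.
No longer palindromic substring exists; longest length = 8

8


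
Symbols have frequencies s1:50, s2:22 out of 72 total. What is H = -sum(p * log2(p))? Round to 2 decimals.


Computing entropy H = -sum(p_i * log2(p_i)):
  s1: p = 50/72 = 0.6944, -p*log2(p) = 0.3653
  s2: p = 22/72 = 0.3056, -p*log2(p) = 0.5227
H = sum of terms = 0.8880
Rounded to 2 decimals: 0.89

0.89


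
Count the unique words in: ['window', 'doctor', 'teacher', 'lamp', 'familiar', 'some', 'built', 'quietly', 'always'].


Listing all tokens and tracking unique types:
  Token 1: 'window' -> NEW (unique so far: 1)
  Token 2: 'doctor' -> NEW (unique so far: 2)
  Token 3: 'teacher' -> NEW (unique so far: 3)
  Token 4: 'lamp' -> NEW (unique so far: 4)
  Token 5: 'familiar' -> NEW (unique so far: 5)
  Token 6: 'some' -> NEW (unique so far: 6)
  Token 7: 'built' -> NEW (unique so far: 7)
  Token 8: 'quietly' -> NEW (unique so far: 8)
  Token 9: 'always' -> NEW (unique so far: 9)
Unique types: ('always', 'built', 'doctor', 'familiar', 'lamp', 'quietly', 'some', 'teacher', 'window')
Vocabulary size: 9

9


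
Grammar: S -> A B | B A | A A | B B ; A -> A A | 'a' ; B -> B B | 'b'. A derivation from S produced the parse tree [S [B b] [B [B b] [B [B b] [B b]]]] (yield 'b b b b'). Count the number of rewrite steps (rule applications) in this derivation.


Every bracketed nonterminal node [X ...] in the tree is produced by exactly one rule application.
Reading the tree off as a leftmost derivation:
  Step 1: S  =>  B B   (applied S -> B B)
  Step 2: B B  =>  b B   (applied B -> b)
  Step 3: b B  =>  b B B   (applied B -> B B)
  Step 4: b B B  =>  b b B   (applied B -> b)
  Step 5: b b B  =>  b b B B   (applied B -> B B)
  Step 6: b b B B  =>  b b b B   (applied B -> b)
  Step 7: b b b B  =>  b b b b   (applied B -> b)
Final yield: b b b b
Total rewrite steps: 7

7


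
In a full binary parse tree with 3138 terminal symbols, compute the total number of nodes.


Leaf nodes (terminals): 3138
Internal nodes = n - 1 = 3138 - 1 = 3137
Total = leaves + internal = 3138 + 3137 = 6275

6275


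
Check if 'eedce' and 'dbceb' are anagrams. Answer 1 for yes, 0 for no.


Sort characters of 'eedce': 'cdeee'
Sort characters of 'dbceb': 'bbcde'
Sorted forms differ -> they are NOT anagrams
Result: 0

0


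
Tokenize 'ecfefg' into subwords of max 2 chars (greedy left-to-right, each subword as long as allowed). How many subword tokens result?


'ecfefg' has 6 characters.
Chunking with max size 2:
  Chunk 1: 'ec' (positions 0-1)
  Chunk 2: 'fe' (positions 2-3)
  Chunk 3: 'fg' (positions 4-5)
Total chunks: ceil(6 / 2) = 3

3
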